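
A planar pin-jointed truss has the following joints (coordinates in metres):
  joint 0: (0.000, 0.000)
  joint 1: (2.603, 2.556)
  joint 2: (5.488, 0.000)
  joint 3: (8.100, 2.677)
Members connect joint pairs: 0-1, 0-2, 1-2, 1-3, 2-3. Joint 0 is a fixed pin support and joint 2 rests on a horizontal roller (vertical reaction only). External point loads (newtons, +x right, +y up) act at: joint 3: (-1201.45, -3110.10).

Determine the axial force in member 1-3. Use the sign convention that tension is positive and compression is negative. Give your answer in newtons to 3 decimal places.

N=4 nodes, M=5 members, R=3 reactions → 2N=8, M+R=8
member 0 (0-1): L=3.6481, (cx,cy)=(0.7135,0.7006)
member 1 (0-2): L=5.4880, (cx,cy)=(1.0000,0.0000)
member 2 (1-2): L=3.8544, (cx,cy)=(0.7485,-0.6631)
member 3 (1-3): L=5.4983, (cx,cy)=(0.9998,0.0220)
member 4 (2-3): L=3.7402, (cx,cy)=(0.6984,0.7157)
solve A·x = −loads:
  F[0-1] = +1276.2512 N (tension)
  F[0-2] = -2112.0796 N (compression)
  F[1-2] = -1286.2319 N (compression)
  F[1-3] = +1873.8231 N (tension)
  F[2-3] = -4402.8895 N (compression)
  Rx@0 = +1201.4500 N
  Ry@0 = -894.1872 N
  Ry@2 = +4004.2872 N

1873.823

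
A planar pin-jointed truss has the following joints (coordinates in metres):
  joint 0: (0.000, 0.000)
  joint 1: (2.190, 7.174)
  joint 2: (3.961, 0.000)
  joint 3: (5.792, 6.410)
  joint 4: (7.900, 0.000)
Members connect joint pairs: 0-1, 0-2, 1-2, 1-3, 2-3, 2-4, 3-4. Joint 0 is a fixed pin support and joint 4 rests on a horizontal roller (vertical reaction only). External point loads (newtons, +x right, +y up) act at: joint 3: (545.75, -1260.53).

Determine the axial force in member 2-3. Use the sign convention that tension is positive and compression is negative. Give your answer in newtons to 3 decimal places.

124.405

N=5 nodes, M=7 members, R=3 reactions → 2N=10, M+R=10
member 0 (0-1): L=7.5008, (cx,cy)=(0.2920,0.9564)
member 1 (0-2): L=3.9610, (cx,cy)=(1.0000,0.0000)
member 2 (1-2): L=7.3894, (cx,cy)=(0.2397,-0.9709)
member 3 (1-3): L=3.6821, (cx,cy)=(0.9782,-0.2075)
member 4 (2-3): L=6.6664, (cx,cy)=(0.2747,0.9615)
member 5 (2-4): L=3.9390, (cx,cy)=(1.0000,0.0000)
member 6 (3-4): L=6.7477, (cx,cy)=(0.3124,-0.9500)
solve A·x = −loads:
  F[0-1] = +111.3135 N (tension)
  F[0-2] = +513.2500 N (tension)
  F[1-2] = -123.2111 N (compression)
  F[1-3] = +63.4098 N (tension)
  F[2-3] = +124.4046 N (tension)
  F[2-4] = +449.5510 N (tension)
  F[3-4] = -1439.0159 N (compression)
  Rx@0 = -545.7500 N
  Ry@0 = -106.4633 N
  Ry@4 = +1366.9933 N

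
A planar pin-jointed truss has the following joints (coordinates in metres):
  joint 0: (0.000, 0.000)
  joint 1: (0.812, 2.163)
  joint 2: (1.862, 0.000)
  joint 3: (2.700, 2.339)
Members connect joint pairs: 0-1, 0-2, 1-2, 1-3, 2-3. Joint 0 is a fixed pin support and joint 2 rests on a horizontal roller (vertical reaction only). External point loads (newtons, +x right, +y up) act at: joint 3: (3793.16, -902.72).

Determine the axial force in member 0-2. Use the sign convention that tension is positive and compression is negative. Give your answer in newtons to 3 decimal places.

N=4 nodes, M=5 members, R=3 reactions → 2N=8, M+R=8
member 0 (0-1): L=2.3104, (cx,cy)=(0.3515,0.9362)
member 1 (0-2): L=1.8620, (cx,cy)=(1.0000,0.0000)
member 2 (1-2): L=2.4044, (cx,cy)=(0.4367,-0.8996)
member 3 (1-3): L=1.8962, (cx,cy)=(0.9957,0.0928)
member 4 (2-3): L=2.4846, (cx,cy)=(0.3373,0.9414)
solve A·x = −loads:
  F[0-1] = +5523.5251 N (tension)
  F[0-2] = +1851.8870 N (tension)
  F[1-2] = -5306.9234 N (compression)
  F[1-3] = +4277.2819 N (tension)
  F[2-3] = -1380.6269 N (compression)
  Rx@0 = -3793.1600 N
  Ry@0 = -5171.1496 N
  Ry@2 = +6073.8696 N

1851.887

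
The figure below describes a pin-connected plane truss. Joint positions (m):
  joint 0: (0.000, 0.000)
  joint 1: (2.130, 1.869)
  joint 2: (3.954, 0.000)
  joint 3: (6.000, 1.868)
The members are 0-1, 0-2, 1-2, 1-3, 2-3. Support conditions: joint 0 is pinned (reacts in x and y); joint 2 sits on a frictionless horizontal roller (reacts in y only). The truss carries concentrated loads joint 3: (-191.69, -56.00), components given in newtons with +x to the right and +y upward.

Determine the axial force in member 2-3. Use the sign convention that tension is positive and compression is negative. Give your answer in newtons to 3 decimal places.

-83.105

N=4 nodes, M=5 members, R=3 reactions → 2N=8, M+R=8
member 0 (0-1): L=2.8337, (cx,cy)=(0.7517,0.6596)
member 1 (0-2): L=3.9540, (cx,cy)=(1.0000,0.0000)
member 2 (1-2): L=2.6115, (cx,cy)=(0.6984,-0.7157)
member 3 (1-3): L=3.8700, (cx,cy)=(1.0000,-0.0003)
member 4 (2-3): L=2.7705, (cx,cy)=(0.7385,0.6743)
solve A·x = −loads:
  F[0-1] = -93.3714 N (compression)
  F[0-2] = -121.5066 N (compression)
  F[1-2] = +86.0971 N (tension)
  F[1-3] = -130.3169 N (compression)
  F[2-3] = -83.1049 N (compression)
  Rx@0 = +191.6900 N
  Ry@0 = +61.5834 N
  Ry@2 = -5.5834 N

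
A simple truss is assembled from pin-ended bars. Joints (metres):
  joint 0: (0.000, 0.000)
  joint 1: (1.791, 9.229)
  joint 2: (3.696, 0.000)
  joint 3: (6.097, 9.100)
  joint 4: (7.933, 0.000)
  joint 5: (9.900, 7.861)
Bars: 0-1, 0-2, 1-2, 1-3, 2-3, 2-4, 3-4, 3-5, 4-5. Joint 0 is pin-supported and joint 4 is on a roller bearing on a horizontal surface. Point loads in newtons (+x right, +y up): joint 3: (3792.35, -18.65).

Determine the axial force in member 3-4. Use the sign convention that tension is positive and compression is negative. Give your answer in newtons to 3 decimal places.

-4452.512

N=6 nodes, M=9 members, R=3 reactions → 2N=12, M+R=12
member 0 (0-1): L=9.4012, (cx,cy)=(0.1905,0.9817)
member 1 (0-2): L=3.6960, (cx,cy)=(1.0000,0.0000)
member 2 (1-2): L=9.4236, (cx,cy)=(0.2022,-0.9794)
member 3 (1-3): L=4.3079, (cx,cy)=(0.9996,-0.0299)
member 4 (2-3): L=9.4114, (cx,cy)=(0.2551,0.9669)
member 5 (2-4): L=4.2370, (cx,cy)=(1.0000,0.0000)
member 6 (3-4): L=9.2834, (cx,cy)=(0.1978,-0.9802)
member 7 (3-5): L=3.9997, (cx,cy)=(0.9508,-0.3098)
member 8 (4-5): L=8.1034, (cx,cy)=(0.2427,0.9701)
solve A·x = −loads:
  F[0-1] = +4426.9926 N (tension)
  F[0-2] = +2948.9722 N (tension)
  F[1-2] = -4491.1033 N (compression)
  F[1-3] = +1752.0531 N (tension)
  F[2-3] = +4548.9004 N (tension)
  F[2-4] = +880.5870 N (tension)
  F[3-4] = -4452.5118 N (compression)
  F[3-5] = -0.0000 N (tension)
  F[4-5] = +0.0000 N (tension)
  Rx@0 = -3792.3500 N
  Ry@0 = -4345.9150 N
  Ry@4 = +4364.5650 N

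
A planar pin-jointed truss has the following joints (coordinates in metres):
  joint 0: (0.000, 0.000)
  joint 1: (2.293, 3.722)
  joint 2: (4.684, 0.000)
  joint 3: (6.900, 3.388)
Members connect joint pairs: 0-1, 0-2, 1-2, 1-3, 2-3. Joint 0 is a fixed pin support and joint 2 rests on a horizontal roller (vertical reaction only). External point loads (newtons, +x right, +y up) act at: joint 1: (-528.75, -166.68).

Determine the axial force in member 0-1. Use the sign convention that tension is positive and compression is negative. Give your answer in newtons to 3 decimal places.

-593.422

N=4 nodes, M=5 members, R=3 reactions → 2N=8, M+R=8
member 0 (0-1): L=4.3716, (cx,cy)=(0.5245,0.8514)
member 1 (0-2): L=4.6840, (cx,cy)=(1.0000,0.0000)
member 2 (1-2): L=4.4238, (cx,cy)=(0.5405,-0.8414)
member 3 (1-3): L=4.6191, (cx,cy)=(0.9974,-0.0723)
member 4 (2-3): L=4.0484, (cx,cy)=(0.5474,0.8369)
solve A·x = −loads:
  F[0-1] = -593.4221 N (compression)
  F[0-2] = -217.4891 N (compression)
  F[1-2] = +402.3974 N (tension)
  F[1-3] = +0.0000 N (tension)
  F[2-3] = -0.0000 N (compression)
  Rx@0 = +528.7500 N
  Ry@0 = +505.2390 N
  Ry@2 = -338.5590 N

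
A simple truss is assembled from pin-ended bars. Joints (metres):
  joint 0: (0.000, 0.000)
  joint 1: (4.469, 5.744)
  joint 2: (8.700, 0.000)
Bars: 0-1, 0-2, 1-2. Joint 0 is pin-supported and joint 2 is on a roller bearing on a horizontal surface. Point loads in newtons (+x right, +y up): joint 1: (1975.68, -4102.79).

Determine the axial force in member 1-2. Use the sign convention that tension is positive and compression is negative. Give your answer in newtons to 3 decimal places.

N=3 nodes, M=3 members, R=3 reactions → 2N=6, M+R=6
member 0 (0-1): L=7.2777, (cx,cy)=(0.6141,0.7893)
member 1 (0-2): L=8.7000, (cx,cy)=(1.0000,0.0000)
member 2 (1-2): L=7.1341, (cx,cy)=(0.5931,-0.8052)
solve A·x = −loads:
  F[0-1] = -875.3476 N (compression)
  F[0-2] = +2513.1997 N (tension)
  F[1-2] = -4237.6111 N (compression)
  Rx@0 = -1975.6800 N
  Ry@0 = +690.8734 N
  Ry@2 = +3411.9166 N

-4237.611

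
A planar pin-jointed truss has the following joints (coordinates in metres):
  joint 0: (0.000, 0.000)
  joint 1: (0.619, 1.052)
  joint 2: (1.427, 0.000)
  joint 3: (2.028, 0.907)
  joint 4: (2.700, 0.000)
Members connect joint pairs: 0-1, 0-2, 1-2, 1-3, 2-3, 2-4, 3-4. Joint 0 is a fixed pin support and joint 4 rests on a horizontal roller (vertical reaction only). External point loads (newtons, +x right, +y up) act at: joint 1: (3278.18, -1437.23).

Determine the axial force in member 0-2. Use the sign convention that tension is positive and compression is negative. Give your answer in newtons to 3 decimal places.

N=5 nodes, M=7 members, R=3 reactions → 2N=10, M+R=10
member 0 (0-1): L=1.2206, (cx,cy)=(0.5071,0.8619)
member 1 (0-2): L=1.4270, (cx,cy)=(1.0000,0.0000)
member 2 (1-2): L=1.3265, (cx,cy)=(0.6091,-0.7931)
member 3 (1-3): L=1.4164, (cx,cy)=(0.9947,-0.1024)
member 4 (2-3): L=1.0880, (cx,cy)=(0.5524,0.8336)
member 5 (2-4): L=1.2730, (cx,cy)=(1.0000,0.0000)
member 6 (3-4): L=1.1288, (cx,cy)=(0.5953,-0.8035)
solve A·x = −loads:
  F[0-1] = +196.7166 N (tension)
  F[0-2] = +3178.4196 N (tension)
  F[1-2] = -1752.0626 N (compression)
  F[1-3] = -2122.3395 N (compression)
  F[2-3] = +1666.8763 N (tension)
  F[2-4] = +1190.4657 N (tension)
  F[3-4] = -1999.7331 N (compression)
  Rx@0 = -3278.1800 N
  Ry@0 = -169.5443 N
  Ry@4 = +1606.7743 N

3178.420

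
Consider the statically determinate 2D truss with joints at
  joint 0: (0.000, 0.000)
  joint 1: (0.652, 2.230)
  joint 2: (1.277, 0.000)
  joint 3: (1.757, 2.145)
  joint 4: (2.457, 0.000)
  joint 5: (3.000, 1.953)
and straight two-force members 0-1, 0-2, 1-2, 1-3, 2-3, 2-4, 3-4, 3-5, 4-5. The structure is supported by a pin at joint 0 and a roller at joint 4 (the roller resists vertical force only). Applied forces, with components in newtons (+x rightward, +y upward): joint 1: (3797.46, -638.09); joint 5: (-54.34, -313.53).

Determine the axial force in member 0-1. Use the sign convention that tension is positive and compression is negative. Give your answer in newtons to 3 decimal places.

N=6 nodes, M=9 members, R=3 reactions → 2N=12, M+R=12
member 0 (0-1): L=2.3234, (cx,cy)=(0.2806,0.9598)
member 1 (0-2): L=1.2770, (cx,cy)=(1.0000,0.0000)
member 2 (1-2): L=2.3159, (cx,cy)=(0.2699,-0.9629)
member 3 (1-3): L=1.1083, (cx,cy)=(0.9971,-0.0767)
member 4 (2-3): L=2.1981, (cx,cy)=(0.2184,0.9759)
member 5 (2-4): L=1.1800, (cx,cy)=(1.0000,0.0000)
member 6 (3-4): L=2.2563, (cx,cy)=(0.3102,-0.9507)
member 7 (3-5): L=1.2577, (cx,cy)=(0.9883,-0.1527)
member 8 (4-5): L=2.0271, (cx,cy)=(0.2679,0.9635)
solve A·x = −loads:
  F[0-1] = +3129.7120 N (tension)
  F[0-2] = +2864.8352 N (tension)
  F[1-2] = -3627.3768 N (compression)
  F[1-3] = -1945.9864 N (compression)
  F[2-3] = +3579.1731 N (tension)
  F[2-4] = +1104.3113 N (tension)
  F[3-4] = -3836.1840 N (compression)
  F[3-5] = +31.8533 N (tension)
  F[4-5] = -320.3758 N (compression)
  Rx@0 = -3743.1200 N
  Ry@0 = -3003.9496 N
  Ry@4 = +3955.5696 N

3129.712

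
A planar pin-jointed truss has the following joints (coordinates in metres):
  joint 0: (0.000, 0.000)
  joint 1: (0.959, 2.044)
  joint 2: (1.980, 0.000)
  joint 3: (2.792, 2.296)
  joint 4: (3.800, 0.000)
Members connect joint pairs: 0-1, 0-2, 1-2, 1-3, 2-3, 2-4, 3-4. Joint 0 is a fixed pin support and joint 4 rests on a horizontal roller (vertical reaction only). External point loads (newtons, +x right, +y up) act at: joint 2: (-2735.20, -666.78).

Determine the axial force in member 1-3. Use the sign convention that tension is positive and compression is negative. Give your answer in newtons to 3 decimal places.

-292.197

N=5 nodes, M=7 members, R=3 reactions → 2N=10, M+R=10
member 0 (0-1): L=2.2578, (cx,cy)=(0.4248,0.9053)
member 1 (0-2): L=1.9800, (cx,cy)=(1.0000,0.0000)
member 2 (1-2): L=2.2848, (cx,cy)=(0.4469,-0.8946)
member 3 (1-3): L=1.8502, (cx,cy)=(0.9907,0.1362)
member 4 (2-3): L=2.4354, (cx,cy)=(0.3334,0.9428)
member 5 (2-4): L=1.8200, (cx,cy)=(1.0000,0.0000)
member 6 (3-4): L=2.5075, (cx,cy)=(0.4020,-0.9156)
solve A·x = −loads:
  F[0-1] = -352.7549 N (compression)
  F[0-2] = -2585.3668 N (compression)
  F[1-2] = +312.4917 N (tension)
  F[1-3] = -292.1971 N (compression)
  F[2-3] = +410.7269 N (tension)
  F[2-4] = +152.5291 N (tension)
  F[3-4] = -379.4351 N (compression)
  Rx@0 = +2735.2000 N
  Ry@0 = +319.3525 N
  Ry@4 = +347.4275 N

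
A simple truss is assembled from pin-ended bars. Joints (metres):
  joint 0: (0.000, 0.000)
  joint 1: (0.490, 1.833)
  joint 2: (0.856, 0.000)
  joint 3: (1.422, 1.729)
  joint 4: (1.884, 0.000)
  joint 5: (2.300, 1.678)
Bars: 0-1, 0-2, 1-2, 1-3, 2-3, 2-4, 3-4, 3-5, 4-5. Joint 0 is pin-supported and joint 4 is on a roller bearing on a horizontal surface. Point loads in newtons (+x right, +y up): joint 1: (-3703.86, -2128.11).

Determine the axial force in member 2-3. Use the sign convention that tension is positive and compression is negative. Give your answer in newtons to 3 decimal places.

N=6 nodes, M=9 members, R=3 reactions → 2N=12, M+R=12
member 0 (0-1): L=1.8974, (cx,cy)=(0.2583,0.9661)
member 1 (0-2): L=0.8560, (cx,cy)=(1.0000,0.0000)
member 2 (1-2): L=1.8692, (cx,cy)=(0.1958,-0.9806)
member 3 (1-3): L=0.9378, (cx,cy)=(0.9938,-0.1109)
member 4 (2-3): L=1.8193, (cx,cy)=(0.3111,0.9504)
member 5 (2-4): L=1.0280, (cx,cy)=(1.0000,0.0000)
member 6 (3-4): L=1.7897, (cx,cy)=(0.2581,-0.9661)
member 7 (3-5): L=0.8795, (cx,cy)=(0.9983,-0.0580)
member 8 (4-5): L=1.7288, (cx,cy)=(0.2406,0.9706)
solve A·x = −loads:
  F[0-1] = -5360.0441 N (compression)
  F[0-2] = -2319.6122 N (compression)
  F[1-2] = +2911.2303 N (tension)
  F[1-3] = +1760.4305 N (tension)
  F[2-3] = -3003.9514 N (compression)
  F[2-4] = -815.0083 N (compression)
  F[3-4] = +3157.1175 N (tension)
  F[3-5] = +0.0000 N (tension)
  F[4-5] = -0.0000 N (compression)
  Rx@0 = +3703.8600 N
  Ry@0 = +5178.2169 N
  Ry@4 = -3050.1069 N

-3003.951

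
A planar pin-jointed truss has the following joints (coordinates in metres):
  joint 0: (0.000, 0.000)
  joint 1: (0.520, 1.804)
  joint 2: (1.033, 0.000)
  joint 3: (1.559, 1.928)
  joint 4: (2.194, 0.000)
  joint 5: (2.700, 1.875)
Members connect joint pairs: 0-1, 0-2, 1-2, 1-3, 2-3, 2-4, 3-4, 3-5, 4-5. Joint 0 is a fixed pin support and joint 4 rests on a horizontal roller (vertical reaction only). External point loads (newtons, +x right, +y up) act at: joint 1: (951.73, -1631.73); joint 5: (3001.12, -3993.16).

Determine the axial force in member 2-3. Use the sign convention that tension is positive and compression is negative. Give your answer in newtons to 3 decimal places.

4676.350

N=6 nodes, M=9 members, R=3 reactions → 2N=12, M+R=12
member 0 (0-1): L=1.8774, (cx,cy)=(0.2770,0.9609)
member 1 (0-2): L=1.0330, (cx,cy)=(1.0000,0.0000)
member 2 (1-2): L=1.8755, (cx,cy)=(0.2735,-0.9619)
member 3 (1-3): L=1.0464, (cx,cy)=(0.9930,0.1185)
member 4 (2-3): L=1.9985, (cx,cy)=(0.2632,0.9647)
member 5 (2-4): L=1.1610, (cx,cy)=(1.0000,0.0000)
member 6 (3-4): L=2.0299, (cx,cy)=(0.3128,-0.9498)
member 7 (3-5): L=1.1422, (cx,cy)=(0.9989,-0.0464)
member 8 (4-5): L=1.9421, (cx,cy)=(0.2605,0.9655)
solve A·x = −loads:
  F[0-1] = +3146.3566 N (tension)
  F[0-2] = +3081.3988 N (tension)
  F[1-2] = -4690.3303 N (compression)
  F[1-3] = +1211.1725 N (tension)
  F[2-3] = +4676.3505 N (tension)
  F[2-4] = +567.6568 N (tension)
  F[3-4] = -5097.9751 N (compression)
  F[3-5] = +4032.5884 N (tension)
  F[4-5] = -3942.2040 N (compression)
  Rx@0 = -3952.8500 N
  Ry@0 = -3023.2652 N
  Ry@4 = +8648.1552 N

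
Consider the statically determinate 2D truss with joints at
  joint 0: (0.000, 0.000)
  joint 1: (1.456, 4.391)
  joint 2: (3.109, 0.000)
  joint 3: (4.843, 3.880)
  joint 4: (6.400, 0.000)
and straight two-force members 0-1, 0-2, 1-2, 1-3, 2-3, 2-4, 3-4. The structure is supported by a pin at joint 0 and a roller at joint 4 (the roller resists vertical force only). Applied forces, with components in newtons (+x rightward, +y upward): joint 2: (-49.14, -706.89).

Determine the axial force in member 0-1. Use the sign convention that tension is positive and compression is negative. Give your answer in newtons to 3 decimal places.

N=5 nodes, M=7 members, R=3 reactions → 2N=10, M+R=10
member 0 (0-1): L=4.6261, (cx,cy)=(0.3147,0.9492)
member 1 (0-2): L=3.1090, (cx,cy)=(1.0000,0.0000)
member 2 (1-2): L=4.6918, (cx,cy)=(0.3523,-0.9359)
member 3 (1-3): L=3.4253, (cx,cy)=(0.9888,-0.1492)
member 4 (2-3): L=4.2498, (cx,cy)=(0.4080,0.9130)
member 5 (2-4): L=3.2910, (cx,cy)=(1.0000,0.0000)
member 6 (3-4): L=4.1807, (cx,cy)=(0.3724,-0.9281)
solve A·x = −loads:
  F[0-1] = -382.9583 N (compression)
  F[0-2] = +71.3907 N (tension)
  F[1-2] = +432.3878 N (tension)
  F[1-3] = -275.9552 N (compression)
  F[2-3] = +331.0344 N (tension)
  F[2-4] = +137.8001 N (tension)
  F[3-4] = -370.0111 N (compression)
  Rx@0 = +49.1400 N
  Ry@0 = +363.4961 N
  Ry@4 = +343.3939 N

-382.958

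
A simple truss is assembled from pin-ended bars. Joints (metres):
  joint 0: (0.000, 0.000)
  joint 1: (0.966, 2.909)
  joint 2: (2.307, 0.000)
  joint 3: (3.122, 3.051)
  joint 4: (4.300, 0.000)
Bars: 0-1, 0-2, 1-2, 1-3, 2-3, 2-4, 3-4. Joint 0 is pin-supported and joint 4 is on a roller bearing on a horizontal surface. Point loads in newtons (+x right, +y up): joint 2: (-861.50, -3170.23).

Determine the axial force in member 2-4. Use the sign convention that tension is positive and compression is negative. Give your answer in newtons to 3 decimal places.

N=5 nodes, M=7 members, R=3 reactions → 2N=10, M+R=10
member 0 (0-1): L=3.0652, (cx,cy)=(0.3152,0.9490)
member 1 (0-2): L=2.3070, (cx,cy)=(1.0000,0.0000)
member 2 (1-2): L=3.2032, (cx,cy)=(0.4186,-0.9082)
member 3 (1-3): L=2.1607, (cx,cy)=(0.9978,0.0657)
member 4 (2-3): L=3.1580, (cx,cy)=(0.2581,0.9661)
member 5 (2-4): L=1.9930, (cx,cy)=(1.0000,0.0000)
member 6 (3-4): L=3.2705, (cx,cy)=(0.3602,-0.9329)
solve A·x = −loads:
  F[0-1] = -1548.2618 N (compression)
  F[0-2] = -373.5638 N (compression)
  F[1-2] = +1535.9527 N (tension)
  F[1-3] = -1133.4014 N (compression)
  F[2-3] = +1837.6025 N (tension)
  F[2-4] = +656.7090 N (tension)
  F[3-4] = -1823.2415 N (compression)
  Rx@0 = +861.5000 N
  Ry@0 = +1469.3647 N
  Ry@4 = +1700.8653 N

656.709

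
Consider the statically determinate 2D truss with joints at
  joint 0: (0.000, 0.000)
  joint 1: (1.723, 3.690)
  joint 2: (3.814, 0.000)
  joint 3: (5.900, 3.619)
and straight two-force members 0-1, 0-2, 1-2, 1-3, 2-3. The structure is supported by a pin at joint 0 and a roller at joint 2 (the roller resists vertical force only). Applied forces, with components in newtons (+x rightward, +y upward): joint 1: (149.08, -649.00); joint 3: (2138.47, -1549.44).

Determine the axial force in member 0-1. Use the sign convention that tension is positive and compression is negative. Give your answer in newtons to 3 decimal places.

2941.210

N=4 nodes, M=5 members, R=3 reactions → 2N=8, M+R=8
member 0 (0-1): L=4.0724, (cx,cy)=(0.4231,0.9061)
member 1 (0-2): L=3.8140, (cx,cy)=(1.0000,0.0000)
member 2 (1-2): L=4.2413, (cx,cy)=(0.4930,-0.8700)
member 3 (1-3): L=4.1776, (cx,cy)=(0.9999,-0.0170)
member 4 (2-3): L=4.1771, (cx,cy)=(0.4994,0.8664)
solve A·x = −loads:
  F[0-1] = +2941.2095 N (tension)
  F[0-2] = +1043.1622 N (tension)
  F[1-2] = -3867.7495 N (compression)
  F[1-3] = +3002.5906 N (tension)
  F[2-3] = -1729.5048 N (compression)
  Rx@0 = -2287.5500 N
  Ry@0 = -2664.9976 N
  Ry@2 = +4863.4376 N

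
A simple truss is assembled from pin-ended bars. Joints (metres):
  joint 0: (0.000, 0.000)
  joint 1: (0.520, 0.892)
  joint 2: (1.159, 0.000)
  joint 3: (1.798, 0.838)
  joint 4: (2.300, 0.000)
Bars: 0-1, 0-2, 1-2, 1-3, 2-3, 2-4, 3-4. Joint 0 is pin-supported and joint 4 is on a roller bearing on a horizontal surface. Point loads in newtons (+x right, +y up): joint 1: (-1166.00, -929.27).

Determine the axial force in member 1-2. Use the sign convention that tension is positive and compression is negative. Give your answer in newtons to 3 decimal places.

281.223

N=5 nodes, M=7 members, R=3 reactions → 2N=10, M+R=10
member 0 (0-1): L=1.0325, (cx,cy)=(0.5036,0.8639)
member 1 (0-2): L=1.1590, (cx,cy)=(1.0000,0.0000)
member 2 (1-2): L=1.0973, (cx,cy)=(0.5824,-0.8129)
member 3 (1-3): L=1.2791, (cx,cy)=(0.9991,-0.0422)
member 4 (2-3): L=1.0538, (cx,cy)=(0.6064,0.7952)
member 5 (2-4): L=1.1410, (cx,cy)=(1.0000,0.0000)
member 6 (3-4): L=0.9769, (cx,cy)=(0.5139,-0.8579)
solve A·x = −loads:
  F[0-1] = -1355.8897 N (compression)
  F[0-2] = -483.1331 N (compression)
  F[1-2] = +281.2231 N (tension)
  F[1-3] = +319.6454 N (tension)
  F[2-3] = -287.4969 N (compression)
  F[2-4] = -145.0345 N (compression)
  F[3-4] = +282.2268 N (tension)
  Rx@0 = +1166.0000 N
  Ry@0 = +1171.3794 N
  Ry@4 = -242.1094 N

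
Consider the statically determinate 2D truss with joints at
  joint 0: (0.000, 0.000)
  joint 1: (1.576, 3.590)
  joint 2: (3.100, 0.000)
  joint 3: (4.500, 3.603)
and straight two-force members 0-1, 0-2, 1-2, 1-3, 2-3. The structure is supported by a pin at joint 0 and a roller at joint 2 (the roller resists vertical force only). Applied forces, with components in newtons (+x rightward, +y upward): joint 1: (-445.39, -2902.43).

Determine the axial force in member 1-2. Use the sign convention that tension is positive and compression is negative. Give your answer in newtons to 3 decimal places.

-1042.668

N=4 nodes, M=5 members, R=3 reactions → 2N=8, M+R=8
member 0 (0-1): L=3.9207, (cx,cy)=(0.4020,0.9157)
member 1 (0-2): L=3.1000, (cx,cy)=(1.0000,0.0000)
member 2 (1-2): L=3.9001, (cx,cy)=(0.3908,-0.9205)
member 3 (1-3): L=2.9240, (cx,cy)=(1.0000,0.0044)
member 4 (2-3): L=3.8654, (cx,cy)=(0.3622,0.9321)
solve A·x = −loads:
  F[0-1] = -2121.6137 N (compression)
  F[0-2] = +407.4334 N (tension)
  F[1-2] = -1042.6676 N (compression)
  F[1-3] = -0.0000 N (compression)
  F[2-3] = -0.0000 N (compression)
  Rx@0 = +445.3900 N
  Ry@0 = +1942.6624 N
  Ry@2 = +959.7676 N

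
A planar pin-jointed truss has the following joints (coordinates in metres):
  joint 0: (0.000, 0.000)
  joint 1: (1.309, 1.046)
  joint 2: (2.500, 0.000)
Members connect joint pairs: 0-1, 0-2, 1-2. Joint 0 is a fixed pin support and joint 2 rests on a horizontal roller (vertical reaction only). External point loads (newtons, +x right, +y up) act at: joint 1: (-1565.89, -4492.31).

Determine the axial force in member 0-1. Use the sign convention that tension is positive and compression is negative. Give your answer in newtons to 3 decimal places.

-4477.802

N=3 nodes, M=3 members, R=3 reactions → 2N=6, M+R=6
member 0 (0-1): L=1.6756, (cx,cy)=(0.7812,0.6243)
member 1 (0-2): L=2.5000, (cx,cy)=(1.0000,0.0000)
member 2 (1-2): L=1.5851, (cx,cy)=(0.7514,-0.6599)
solve A·x = −loads:
  F[0-1] = -4477.8019 N (compression)
  F[0-2] = +1932.2496 N (tension)
  F[1-2] = -2571.6561 N (compression)
  Rx@0 = +1565.8900 N
  Ry@0 = +2795.3049 N
  Ry@2 = +1697.0051 N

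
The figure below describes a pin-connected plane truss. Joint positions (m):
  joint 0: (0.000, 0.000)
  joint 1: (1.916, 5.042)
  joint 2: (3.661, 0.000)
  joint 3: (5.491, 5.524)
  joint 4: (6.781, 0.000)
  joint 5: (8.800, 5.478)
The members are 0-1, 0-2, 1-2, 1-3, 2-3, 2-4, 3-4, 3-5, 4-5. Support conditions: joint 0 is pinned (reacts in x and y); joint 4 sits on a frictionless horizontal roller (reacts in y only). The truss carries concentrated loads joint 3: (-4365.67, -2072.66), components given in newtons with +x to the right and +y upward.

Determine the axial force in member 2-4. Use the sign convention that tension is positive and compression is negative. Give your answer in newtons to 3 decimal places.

-438.572

N=6 nodes, M=9 members, R=3 reactions → 2N=12, M+R=12
member 0 (0-1): L=5.3938, (cx,cy)=(0.3552,0.9348)
member 1 (0-2): L=3.6610, (cx,cy)=(1.0000,0.0000)
member 2 (1-2): L=5.3354, (cx,cy)=(0.3271,-0.9450)
member 3 (1-3): L=3.6073, (cx,cy)=(0.9910,0.1336)
member 4 (2-3): L=5.8192, (cx,cy)=(0.3145,0.9493)
member 5 (2-4): L=3.1200, (cx,cy)=(1.0000,0.0000)
member 6 (3-4): L=5.6726, (cx,cy)=(0.2274,-0.9738)
member 7 (3-5): L=3.3093, (cx,cy)=(0.9999,-0.0139)
member 8 (4-5): L=5.8382, (cx,cy)=(0.3458,0.9383)
solve A·x = −loads:
  F[0-1] = -4226.3363 N (compression)
  F[0-2] = -2864.3729 N (compression)
  F[1-2] = +3789.5945 N (tension)
  F[1-3] = -2765.5163 N (compression)
  F[2-3] = -3772.5798 N (compression)
  F[2-4] = -438.5718 N (compression)
  F[3-4] = +1928.5687 N (tension)
  F[3-5] = +0.0000 N (tension)
  F[4-5] = -0.0000 N (compression)
  Rx@0 = +4365.6700 N
  Ry@0 = +3950.6994 N
  Ry@4 = -1878.0394 N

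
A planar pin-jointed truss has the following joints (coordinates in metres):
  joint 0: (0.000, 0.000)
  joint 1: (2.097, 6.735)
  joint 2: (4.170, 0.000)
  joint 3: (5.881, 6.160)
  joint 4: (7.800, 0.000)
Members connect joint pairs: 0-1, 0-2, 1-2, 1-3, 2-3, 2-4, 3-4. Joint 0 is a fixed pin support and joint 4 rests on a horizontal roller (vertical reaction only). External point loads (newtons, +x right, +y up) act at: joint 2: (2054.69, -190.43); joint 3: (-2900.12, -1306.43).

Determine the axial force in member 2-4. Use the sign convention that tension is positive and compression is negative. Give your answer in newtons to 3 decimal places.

-374.931

N=5 nodes, M=7 members, R=3 reactions → 2N=10, M+R=10
member 0 (0-1): L=7.0539, (cx,cy)=(0.2973,0.9548)
member 1 (0-2): L=4.1700, (cx,cy)=(1.0000,0.0000)
member 2 (1-2): L=7.0468, (cx,cy)=(0.2942,-0.9558)
member 3 (1-3): L=3.8274, (cx,cy)=(0.9887,-0.1502)
member 4 (2-3): L=6.3932, (cx,cy)=(0.2676,0.9635)
member 5 (2-4): L=3.6300, (cx,cy)=(1.0000,0.0000)
member 6 (3-4): L=6.4520, (cx,cy)=(0.2974,-0.9547)
solve A·x = −loads:
  F[0-1] = -2828.2559 N (compression)
  F[0-2] = -4.6405 N (compression)
  F[1-2] = +3104.2787 N (tension)
  F[1-3] = -1774.1272 N (compression)
  F[2-3] = -2881.6026 N (compression)
  F[2-4] = -374.9307 N (compression)
  F[3-4] = +1260.5779 N (tension)
  Rx@0 = +845.4300 N
  Ry@0 = +2700.3896 N
  Ry@4 = -1203.5296 N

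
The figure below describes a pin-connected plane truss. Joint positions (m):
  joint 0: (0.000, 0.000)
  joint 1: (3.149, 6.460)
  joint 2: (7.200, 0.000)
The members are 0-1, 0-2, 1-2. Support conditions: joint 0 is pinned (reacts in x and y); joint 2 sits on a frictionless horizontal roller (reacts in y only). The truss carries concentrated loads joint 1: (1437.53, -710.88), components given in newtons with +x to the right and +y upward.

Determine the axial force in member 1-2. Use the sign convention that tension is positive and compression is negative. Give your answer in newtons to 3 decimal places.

-1889.391

N=3 nodes, M=3 members, R=3 reactions → 2N=6, M+R=6
member 0 (0-1): L=7.1866, (cx,cy)=(0.4382,0.8989)
member 1 (0-2): L=7.2000, (cx,cy)=(1.0000,0.0000)
member 2 (1-2): L=7.6251, (cx,cy)=(0.5313,-0.8472)
solve A·x = −loads:
  F[0-1] = +989.9042 N (tension)
  F[0-2] = +1003.7796 N (tension)
  F[1-2] = -1889.3910 N (compression)
  Rx@0 = -1437.5300 N
  Ry@0 = -889.8151 N
  Ry@2 = +1600.6951 N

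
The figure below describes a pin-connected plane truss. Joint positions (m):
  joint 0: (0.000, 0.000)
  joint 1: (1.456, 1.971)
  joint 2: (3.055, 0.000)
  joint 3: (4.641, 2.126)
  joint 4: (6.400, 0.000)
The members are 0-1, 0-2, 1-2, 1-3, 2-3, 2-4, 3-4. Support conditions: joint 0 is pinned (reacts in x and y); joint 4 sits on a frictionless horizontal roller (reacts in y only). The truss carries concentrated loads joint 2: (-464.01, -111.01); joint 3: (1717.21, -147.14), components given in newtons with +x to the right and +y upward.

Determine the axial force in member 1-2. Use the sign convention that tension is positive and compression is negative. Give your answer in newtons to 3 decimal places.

N=5 nodes, M=7 members, R=3 reactions → 2N=10, M+R=10
member 0 (0-1): L=2.4505, (cx,cy)=(0.5942,0.8043)
member 1 (0-2): L=3.0550, (cx,cy)=(1.0000,0.0000)
member 2 (1-2): L=2.5380, (cx,cy)=(0.6300,-0.7766)
member 3 (1-3): L=3.1888, (cx,cy)=(0.9988,0.0486)
member 4 (2-3): L=2.6524, (cx,cy)=(0.5979,0.8015)
member 5 (2-4): L=3.3450, (cx,cy)=(1.0000,0.0000)
member 6 (3-4): L=2.7593, (cx,cy)=(0.6375,-0.7705)
solve A·x = −loads:
  F[0-1] = +586.7876 N (tension)
  F[0-2] = +904.5466 N (tension)
  F[1-2] = -563.6558 N (compression)
  F[1-3] = +704.5973 N (tension)
  F[2-3] = +684.6059 N (tension)
  F[2-4] = +604.0875 N (tension)
  F[3-4] = -947.6310 N (compression)
  Rx@0 = -1253.2000 N
  Ry@0 = -471.9751 N
  Ry@4 = +730.1251 N

-563.656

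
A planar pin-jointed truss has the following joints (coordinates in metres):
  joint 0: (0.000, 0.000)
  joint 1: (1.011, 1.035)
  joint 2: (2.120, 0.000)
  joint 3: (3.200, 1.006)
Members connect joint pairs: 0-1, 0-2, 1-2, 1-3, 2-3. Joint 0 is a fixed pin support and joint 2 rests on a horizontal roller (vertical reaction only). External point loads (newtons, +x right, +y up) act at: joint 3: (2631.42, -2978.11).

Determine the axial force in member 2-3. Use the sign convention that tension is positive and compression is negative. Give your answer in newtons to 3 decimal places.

N=4 nodes, M=5 members, R=3 reactions → 2N=8, M+R=8
member 0 (0-1): L=1.4468, (cx,cy)=(0.6988,0.7154)
member 1 (0-2): L=2.1200, (cx,cy)=(1.0000,0.0000)
member 2 (1-2): L=1.5169, (cx,cy)=(0.7311,-0.6823)
member 3 (1-3): L=2.1892, (cx,cy)=(0.9999,-0.0132)
member 4 (2-3): L=1.4760, (cx,cy)=(0.7317,0.6816)
solve A·x = −loads:
  F[0-1] = +3866.3949 N (tension)
  F[0-2] = -70.2784 N (compression)
  F[1-2] = -4165.3088 N (compression)
  F[1-3] = +5747.3649 N (tension)
  F[2-3] = -4257.6321 N (compression)
  Rx@0 = -2631.4200 N
  Ry@0 = -2765.8336 N
  Ry@2 = +5743.9436 N

-4257.632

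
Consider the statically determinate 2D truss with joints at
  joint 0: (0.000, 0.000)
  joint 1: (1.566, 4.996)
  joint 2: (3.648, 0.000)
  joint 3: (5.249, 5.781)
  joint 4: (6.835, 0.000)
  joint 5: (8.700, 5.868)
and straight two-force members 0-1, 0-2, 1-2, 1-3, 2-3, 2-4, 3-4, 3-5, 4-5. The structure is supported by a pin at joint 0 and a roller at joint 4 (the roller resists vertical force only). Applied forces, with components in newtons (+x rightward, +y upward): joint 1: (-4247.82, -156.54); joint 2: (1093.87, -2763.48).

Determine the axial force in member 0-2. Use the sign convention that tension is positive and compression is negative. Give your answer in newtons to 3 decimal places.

N=6 nodes, M=9 members, R=3 reactions → 2N=12, M+R=12
member 0 (0-1): L=5.2357, (cx,cy)=(0.2991,0.9542)
member 1 (0-2): L=3.6480, (cx,cy)=(1.0000,0.0000)
member 2 (1-2): L=5.4125, (cx,cy)=(0.3847,-0.9231)
member 3 (1-3): L=3.7657, (cx,cy)=(0.9780,0.2085)
member 4 (2-3): L=5.9986, (cx,cy)=(0.2669,0.9637)
member 5 (2-4): L=3.1870, (cx,cy)=(1.0000,0.0000)
member 6 (3-4): L=5.9946, (cx,cy)=(0.2646,-0.9644)
member 7 (3-5): L=3.4521, (cx,cy)=(0.9997,0.0252)
member 8 (4-5): L=6.1572, (cx,cy)=(0.3029,0.9530)
solve A·x = −loads:
  F[0-1] = -4730.7026 N (compression)
  F[0-2] = -1738.9902 N (compression)
  F[1-2] = +4936.4990 N (tension)
  F[1-3] = +954.9264 N (tension)
  F[2-3] = -1860.6756 N (compression)
  F[2-4] = -437.3413 N (compression)
  F[3-4] = +1653.0207 N (tension)
  F[3-5] = +0.0000 N (tension)
  F[4-5] = +0.0000 N (tension)
  Rx@0 = +3153.9500 N
  Ry@0 = +4514.1373 N
  Ry@4 = -1594.1173 N

-1738.990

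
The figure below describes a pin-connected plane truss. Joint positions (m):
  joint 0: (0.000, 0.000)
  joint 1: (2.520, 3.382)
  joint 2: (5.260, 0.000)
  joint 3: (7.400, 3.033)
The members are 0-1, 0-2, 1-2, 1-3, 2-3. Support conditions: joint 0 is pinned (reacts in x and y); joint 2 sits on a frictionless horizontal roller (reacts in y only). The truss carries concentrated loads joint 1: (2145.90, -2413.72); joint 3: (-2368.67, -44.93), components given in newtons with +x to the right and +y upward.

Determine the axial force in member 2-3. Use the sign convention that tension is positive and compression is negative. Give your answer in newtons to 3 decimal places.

N=4 nodes, M=5 members, R=3 reactions → 2N=8, M+R=8
member 0 (0-1): L=4.2176, (cx,cy)=(0.5975,0.8019)
member 1 (0-2): L=5.2600, (cx,cy)=(1.0000,0.0000)
member 2 (1-2): L=4.3526, (cx,cy)=(0.6295,-0.7770)
member 3 (1-3): L=4.8925, (cx,cy)=(0.9975,-0.0713)
member 4 (2-3): L=3.7120, (cx,cy)=(0.5765,0.8171)
solve A·x = −loads:
  F[0-1] = -1527.8340 N (compression)
  F[0-2] = +690.1005 N (tension)
  F[1-2] = -1324.9527 N (compression)
  F[1-3] = -2230.3918 N (compression)
  F[2-3] = -249.7080 N (compression)
  Rx@0 = +222.7700 N
  Ry@0 = +1225.1302 N
  Ry@2 = +1233.5198 N

-249.708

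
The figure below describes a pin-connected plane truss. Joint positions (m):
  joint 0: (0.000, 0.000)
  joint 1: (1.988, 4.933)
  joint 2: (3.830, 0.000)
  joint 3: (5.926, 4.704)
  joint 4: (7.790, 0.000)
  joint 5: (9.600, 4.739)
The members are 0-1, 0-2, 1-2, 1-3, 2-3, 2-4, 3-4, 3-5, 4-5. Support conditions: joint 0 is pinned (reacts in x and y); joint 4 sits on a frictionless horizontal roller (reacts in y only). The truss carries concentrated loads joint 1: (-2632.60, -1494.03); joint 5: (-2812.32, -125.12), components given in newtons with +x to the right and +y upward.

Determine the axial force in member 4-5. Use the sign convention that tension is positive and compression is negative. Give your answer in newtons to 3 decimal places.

N=6 nodes, M=9 members, R=3 reactions → 2N=12, M+R=12
member 0 (0-1): L=5.3185, (cx,cy)=(0.3738,0.9275)
member 1 (0-2): L=3.8300, (cx,cy)=(1.0000,0.0000)
member 2 (1-2): L=5.2657, (cx,cy)=(0.3498,-0.9368)
member 3 (1-3): L=3.9447, (cx,cy)=(0.9983,-0.0581)
member 4 (2-3): L=5.1498, (cx,cy)=(0.4070,0.9134)
member 5 (2-4): L=3.9600, (cx,cy)=(1.0000,0.0000)
member 6 (3-4): L=5.0599, (cx,cy)=(0.3684,-0.9297)
member 7 (3-5): L=3.6742, (cx,cy)=(1.0000,0.0095)
member 8 (4-5): L=5.0729, (cx,cy)=(0.3568,0.9342)
solve A·x = −loads:
  F[0-1] = -4810.3096 N (compression)
  F[0-2] = -3646.8823 N (compression)
  F[1-2] = +3185.0945 N (tension)
  F[1-3] = -280.0942 N (compression)
  F[2-3] = -3266.6658 N (compression)
  F[2-4] = -1203.1551 N (compression)
  F[3-4] = +3163.6639 N (tension)
  F[3-5] = -2774.7534 N (compression)
  F[4-5] = -105.6409 N (compression)
  Rx@0 = +5444.9200 N
  Ry@0 = +4461.6297 N
  Ry@4 = -2842.4797 N

-105.641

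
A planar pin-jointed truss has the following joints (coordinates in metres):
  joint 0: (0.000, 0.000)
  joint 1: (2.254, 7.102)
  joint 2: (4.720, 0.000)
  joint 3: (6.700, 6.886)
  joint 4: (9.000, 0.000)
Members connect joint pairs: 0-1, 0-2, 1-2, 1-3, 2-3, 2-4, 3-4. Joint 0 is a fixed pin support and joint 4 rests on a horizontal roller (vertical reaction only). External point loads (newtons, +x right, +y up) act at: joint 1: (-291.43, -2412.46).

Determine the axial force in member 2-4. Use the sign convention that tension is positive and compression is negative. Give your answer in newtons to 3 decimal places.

N=5 nodes, M=7 members, R=3 reactions → 2N=10, M+R=10
member 0 (0-1): L=7.4511, (cx,cy)=(0.3025,0.9531)
member 1 (0-2): L=4.7200, (cx,cy)=(1.0000,0.0000)
member 2 (1-2): L=7.5179, (cx,cy)=(0.3280,-0.9447)
member 3 (1-3): L=4.4512, (cx,cy)=(0.9988,-0.0485)
member 4 (2-3): L=7.1650, (cx,cy)=(0.2763,0.9611)
member 5 (2-4): L=4.2800, (cx,cy)=(1.0000,0.0000)
member 6 (3-4): L=7.2600, (cx,cy)=(0.3168,-0.9485)
solve A·x = −loads:
  F[0-1] = -2138.4342 N (compression)
  F[0-2] = +355.4583 N (tension)
  F[1-2] = -384.3365 N (compression)
  F[1-3] = -229.6607 N (compression)
  F[2-3] = +377.7833 N (tension)
  F[2-4] = +124.9925 N (tension)
  F[3-4] = -394.5392 N (compression)
  Rx@0 = +291.4300 N
  Ry@0 = +2038.2434 N
  Ry@4 = +374.2166 N

124.992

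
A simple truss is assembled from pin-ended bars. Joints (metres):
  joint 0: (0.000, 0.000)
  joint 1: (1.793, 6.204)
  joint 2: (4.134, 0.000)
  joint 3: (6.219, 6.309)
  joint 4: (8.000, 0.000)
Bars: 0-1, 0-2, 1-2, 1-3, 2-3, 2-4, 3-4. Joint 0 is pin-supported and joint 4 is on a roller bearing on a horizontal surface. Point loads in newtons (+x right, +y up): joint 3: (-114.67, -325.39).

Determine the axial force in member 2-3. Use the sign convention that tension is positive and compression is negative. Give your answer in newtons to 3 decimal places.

N=5 nodes, M=7 members, R=3 reactions → 2N=10, M+R=10
member 0 (0-1): L=6.4579, (cx,cy)=(0.2776,0.9607)
member 1 (0-2): L=4.1340, (cx,cy)=(1.0000,0.0000)
member 2 (1-2): L=6.6310, (cx,cy)=(0.3530,-0.9356)
member 3 (1-3): L=4.4272, (cx,cy)=(0.9997,0.0237)
member 4 (2-3): L=6.6446, (cx,cy)=(0.3138,0.9495)
member 5 (2-4): L=3.8660, (cx,cy)=(1.0000,0.0000)
member 6 (3-4): L=6.5556, (cx,cy)=(0.2717,-0.9624)
solve A·x = −loads:
  F[0-1] = -169.5371 N (compression)
  F[0-2] = -67.5990 N (compression)
  F[1-2] = +171.3535 N (tension)
  F[1-3] = -107.5959 N (compression)
  F[2-3] = -168.8478 N (compression)
  F[2-4] = +45.8782 N (tension)
  F[3-4] = -168.8699 N (compression)
  Rx@0 = +114.6700 N
  Ry@0 = +162.8716 N
  Ry@4 = +162.5184 N

-168.848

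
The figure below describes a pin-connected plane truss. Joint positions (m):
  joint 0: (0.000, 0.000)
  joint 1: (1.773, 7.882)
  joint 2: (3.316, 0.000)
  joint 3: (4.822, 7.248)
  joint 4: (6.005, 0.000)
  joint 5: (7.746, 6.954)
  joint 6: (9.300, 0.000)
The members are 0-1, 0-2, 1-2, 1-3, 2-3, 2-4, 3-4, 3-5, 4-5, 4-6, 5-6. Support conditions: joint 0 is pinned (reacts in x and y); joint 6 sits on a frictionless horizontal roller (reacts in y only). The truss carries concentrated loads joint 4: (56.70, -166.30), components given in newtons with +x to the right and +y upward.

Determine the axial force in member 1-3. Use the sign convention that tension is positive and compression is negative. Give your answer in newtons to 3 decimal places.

N=7 nodes, M=11 members, R=3 reactions → 2N=14, M+R=14
member 0 (0-1): L=8.0790, (cx,cy)=(0.2195,0.9756)
member 1 (0-2): L=3.3160, (cx,cy)=(1.0000,0.0000)
member 2 (1-2): L=8.0316, (cx,cy)=(0.1921,-0.9814)
member 3 (1-3): L=3.1142, (cx,cy)=(0.9791,-0.2036)
member 4 (2-3): L=7.4028, (cx,cy)=(0.2034,0.9791)
member 5 (2-4): L=2.6890, (cx,cy)=(1.0000,0.0000)
member 6 (3-4): L=7.3439, (cx,cy)=(0.1611,-0.9869)
member 7 (3-5): L=2.9387, (cx,cy)=(0.9950,-0.1000)
member 8 (4-5): L=7.1686, (cx,cy)=(0.2429,0.9701)
member 9 (4-6): L=3.2950, (cx,cy)=(1.0000,0.0000)
member 10 (5-6): L=7.1255, (cx,cy)=(0.2181,-0.9759)
solve A·x = −loads:
  F[0-1] = -60.3925 N (compression)
  F[0-2] = +69.9537 N (tension)
  F[1-2] = +65.5137 N (tension)
  F[1-3] = -26.3926 N (compression)
  F[2-3] = -65.6666 N (compression)
  F[2-4] = +95.8989 N (tension)
  F[3-4] = +64.7561 N (tension)
  F[3-5] = -49.8804 N (compression)
  F[4-5] = +105.5497 N (tension)
  F[4-6] = +23.9960 N (tension)
  F[5-6] = -110.0282 N (compression)
  Rx@0 = -56.7000 N
  Ry@0 = +58.9203 N
  Ry@6 = +107.3797 N

-26.393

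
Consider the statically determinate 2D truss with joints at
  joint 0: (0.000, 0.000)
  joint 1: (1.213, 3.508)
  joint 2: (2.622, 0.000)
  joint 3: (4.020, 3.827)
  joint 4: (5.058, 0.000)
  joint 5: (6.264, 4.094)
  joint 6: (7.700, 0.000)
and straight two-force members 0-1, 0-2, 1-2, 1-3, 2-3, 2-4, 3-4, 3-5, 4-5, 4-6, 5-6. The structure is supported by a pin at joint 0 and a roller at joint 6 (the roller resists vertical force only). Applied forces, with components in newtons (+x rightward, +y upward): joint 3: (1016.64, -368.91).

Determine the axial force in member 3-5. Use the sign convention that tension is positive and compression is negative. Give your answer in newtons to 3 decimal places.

-470.019

N=7 nodes, M=11 members, R=3 reactions → 2N=14, M+R=14
member 0 (0-1): L=3.7118, (cx,cy)=(0.3268,0.9451)
member 1 (0-2): L=2.6220, (cx,cy)=(1.0000,0.0000)
member 2 (1-2): L=3.7804, (cx,cy)=(0.3727,-0.9279)
member 3 (1-3): L=2.8251, (cx,cy)=(0.9936,0.1129)
member 4 (2-3): L=4.0744, (cx,cy)=(0.3431,0.9393)
member 5 (2-4): L=2.4360, (cx,cy)=(1.0000,0.0000)
member 6 (3-4): L=3.9653, (cx,cy)=(0.2618,-0.9651)
member 7 (3-5): L=2.2598, (cx,cy)=(0.9930,0.1182)
member 8 (4-5): L=4.2679, (cx,cy)=(0.2826,0.9592)
member 9 (4-6): L=2.6420, (cx,cy)=(1.0000,0.0000)
member 10 (5-6): L=4.3385, (cx,cy)=(0.3310,-0.9436)
solve A·x = −loads:
  F[0-1] = +348.0847 N (tension)
  F[0-2] = +902.8873 N (tension)
  F[1-2] = -325.7184 N (compression)
  F[1-3] = +236.6657 N (tension)
  F[2-3] = +321.7846 N (tension)
  F[2-4] = +671.0765 N (tension)
  F[3-4] = -780.6372 N (compression)
  F[3-5] = -470.0190 N (compression)
  F[4-5] = +785.4253 N (tension)
  F[4-6] = +244.7875 N (tension)
  F[5-6] = -739.5686 N (compression)
  Rx@0 = -1016.6400 N
  Ry@0 = -328.9730 N
  Ry@6 = +697.8830 N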